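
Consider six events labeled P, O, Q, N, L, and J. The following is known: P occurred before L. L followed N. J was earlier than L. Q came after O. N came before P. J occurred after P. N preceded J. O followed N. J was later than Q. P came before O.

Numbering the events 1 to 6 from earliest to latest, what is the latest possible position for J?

5

J must come before L — 1 event forced after it.
Everything else can be placed before J in some valid order, so J can sit as late as position 6 − 1 = 5.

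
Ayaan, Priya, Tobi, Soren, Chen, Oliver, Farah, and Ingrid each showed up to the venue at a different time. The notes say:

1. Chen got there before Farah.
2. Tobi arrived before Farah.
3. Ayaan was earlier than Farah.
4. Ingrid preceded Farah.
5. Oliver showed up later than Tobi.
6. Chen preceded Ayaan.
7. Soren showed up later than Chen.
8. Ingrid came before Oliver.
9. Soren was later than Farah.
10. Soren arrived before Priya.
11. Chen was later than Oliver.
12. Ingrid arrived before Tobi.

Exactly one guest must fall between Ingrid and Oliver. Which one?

Tracing the constraints gives Ingrid → Tobi → Oliver, so Tobi sits after Ingrid and before Oliver.
No other guest is forced both after Ingrid and before Oliver.

Tobi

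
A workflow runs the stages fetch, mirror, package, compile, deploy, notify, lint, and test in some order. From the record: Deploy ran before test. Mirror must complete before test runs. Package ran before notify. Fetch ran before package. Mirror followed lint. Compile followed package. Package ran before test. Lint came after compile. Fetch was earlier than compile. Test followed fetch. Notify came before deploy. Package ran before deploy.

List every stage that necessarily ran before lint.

compile, fetch, package

Directly stated before lint: compile.
Fetch reaches lint via fetch → compile → lint.
Package reaches lint via package → compile → lint.
No chain forces notify (or any of the others) ahead of lint.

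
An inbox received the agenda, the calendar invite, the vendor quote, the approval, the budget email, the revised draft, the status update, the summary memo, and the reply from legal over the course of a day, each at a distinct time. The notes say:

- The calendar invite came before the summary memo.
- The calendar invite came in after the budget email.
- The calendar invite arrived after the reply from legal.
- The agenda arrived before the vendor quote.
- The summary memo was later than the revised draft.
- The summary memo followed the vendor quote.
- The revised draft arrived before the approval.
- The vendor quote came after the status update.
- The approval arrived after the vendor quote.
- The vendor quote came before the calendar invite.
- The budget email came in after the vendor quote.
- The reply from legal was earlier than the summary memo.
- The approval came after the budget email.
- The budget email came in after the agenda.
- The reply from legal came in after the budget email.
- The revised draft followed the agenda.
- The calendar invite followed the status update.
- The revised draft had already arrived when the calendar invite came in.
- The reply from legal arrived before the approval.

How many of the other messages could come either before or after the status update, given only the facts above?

2

Forced after the status update: the approval, the budget email, the calendar invite, the reply from legal, the summary memo, and the vendor quote.
That leaves the agenda and the revised draft with no forced order relative to the status update — 2.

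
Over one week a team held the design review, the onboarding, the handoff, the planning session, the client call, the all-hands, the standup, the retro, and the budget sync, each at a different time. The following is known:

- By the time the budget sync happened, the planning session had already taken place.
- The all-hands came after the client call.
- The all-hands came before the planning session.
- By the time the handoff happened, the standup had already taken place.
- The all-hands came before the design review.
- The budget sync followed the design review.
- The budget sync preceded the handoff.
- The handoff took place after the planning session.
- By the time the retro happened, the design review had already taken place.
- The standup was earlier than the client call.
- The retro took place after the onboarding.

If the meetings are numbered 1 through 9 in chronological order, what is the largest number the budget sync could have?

The budget sync must come before the handoff — 1 meeting forced after it.
Everything else can be placed before the budget sync in some valid order, so the budget sync can sit as late as position 9 − 1 = 8.

8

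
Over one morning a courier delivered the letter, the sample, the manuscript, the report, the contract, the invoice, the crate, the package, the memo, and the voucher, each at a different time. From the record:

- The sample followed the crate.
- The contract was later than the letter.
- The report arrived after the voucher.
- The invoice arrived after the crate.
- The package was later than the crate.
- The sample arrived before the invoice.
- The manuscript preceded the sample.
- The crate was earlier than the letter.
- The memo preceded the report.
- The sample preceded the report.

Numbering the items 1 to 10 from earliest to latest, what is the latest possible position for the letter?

The letter must come before the contract — 1 item forced after it.
Everything else can be placed before the letter in some valid order, so the letter can sit as late as position 10 − 1 = 9.

9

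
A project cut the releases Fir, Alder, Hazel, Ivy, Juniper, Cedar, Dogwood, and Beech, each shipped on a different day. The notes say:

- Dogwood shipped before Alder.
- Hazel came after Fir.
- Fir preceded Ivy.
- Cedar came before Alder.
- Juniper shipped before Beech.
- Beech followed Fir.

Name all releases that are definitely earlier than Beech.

Directly stated before Beech: Fir and Juniper.

Fir, Juniper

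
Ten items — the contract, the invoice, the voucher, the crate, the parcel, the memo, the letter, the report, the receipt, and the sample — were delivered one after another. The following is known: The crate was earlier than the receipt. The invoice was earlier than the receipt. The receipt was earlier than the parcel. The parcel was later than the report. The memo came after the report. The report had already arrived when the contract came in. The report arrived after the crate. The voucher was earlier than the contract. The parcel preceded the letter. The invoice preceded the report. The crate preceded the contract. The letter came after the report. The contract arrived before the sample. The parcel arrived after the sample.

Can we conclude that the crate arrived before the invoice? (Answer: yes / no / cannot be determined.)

No chain of stated constraints runs from the crate to the invoice, and none runs from the invoice to the crate either.
So the relative order of the crate and the invoice is not fixed by the given facts.

cannot be determined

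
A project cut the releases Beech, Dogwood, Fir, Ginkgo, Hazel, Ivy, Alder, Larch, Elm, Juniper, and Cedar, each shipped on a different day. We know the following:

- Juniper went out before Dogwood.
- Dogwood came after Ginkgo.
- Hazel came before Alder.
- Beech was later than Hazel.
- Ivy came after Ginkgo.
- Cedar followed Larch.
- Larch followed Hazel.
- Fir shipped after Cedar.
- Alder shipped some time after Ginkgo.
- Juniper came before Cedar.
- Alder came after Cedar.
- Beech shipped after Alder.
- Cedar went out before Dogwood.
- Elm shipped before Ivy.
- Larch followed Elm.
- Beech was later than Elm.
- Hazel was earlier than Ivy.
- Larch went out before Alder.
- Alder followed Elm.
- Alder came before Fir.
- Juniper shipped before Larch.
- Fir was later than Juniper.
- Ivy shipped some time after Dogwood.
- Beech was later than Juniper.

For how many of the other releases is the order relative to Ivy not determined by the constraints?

3

Forced before Ivy: Cedar, Dogwood, Elm, Ginkgo, Hazel, Juniper, and Larch.
That leaves Alder, Beech, and Fir with no forced order relative to Ivy — 3.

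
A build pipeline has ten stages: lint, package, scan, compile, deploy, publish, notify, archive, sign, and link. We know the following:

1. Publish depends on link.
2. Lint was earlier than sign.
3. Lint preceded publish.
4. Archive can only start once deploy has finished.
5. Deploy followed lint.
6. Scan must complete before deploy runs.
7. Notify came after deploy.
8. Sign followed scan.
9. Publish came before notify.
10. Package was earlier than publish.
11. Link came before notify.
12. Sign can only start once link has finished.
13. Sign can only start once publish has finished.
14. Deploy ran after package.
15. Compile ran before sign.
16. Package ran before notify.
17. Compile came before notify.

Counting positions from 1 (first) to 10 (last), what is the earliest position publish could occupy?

4

Link, lint, and package must all come before publish — 3 forced predecessors.
Nothing else is forced ahead of publish, so its earliest slot is position 3 + 1 = 4.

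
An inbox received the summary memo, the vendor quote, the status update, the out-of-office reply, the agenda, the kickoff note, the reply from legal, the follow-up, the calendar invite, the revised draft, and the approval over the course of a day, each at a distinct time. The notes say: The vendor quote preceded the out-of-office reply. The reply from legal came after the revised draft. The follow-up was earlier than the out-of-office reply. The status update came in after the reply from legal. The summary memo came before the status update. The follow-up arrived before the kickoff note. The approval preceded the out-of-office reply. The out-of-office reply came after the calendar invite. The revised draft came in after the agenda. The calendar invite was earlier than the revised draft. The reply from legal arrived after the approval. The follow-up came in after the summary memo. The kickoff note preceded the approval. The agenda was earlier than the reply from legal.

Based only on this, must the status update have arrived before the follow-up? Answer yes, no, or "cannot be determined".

no

Tracing the constraints gives the follow-up → the kickoff note → the approval → the reply from legal → the status update, so the follow-up must come before the status update.
That means the status update cannot be before the follow-up.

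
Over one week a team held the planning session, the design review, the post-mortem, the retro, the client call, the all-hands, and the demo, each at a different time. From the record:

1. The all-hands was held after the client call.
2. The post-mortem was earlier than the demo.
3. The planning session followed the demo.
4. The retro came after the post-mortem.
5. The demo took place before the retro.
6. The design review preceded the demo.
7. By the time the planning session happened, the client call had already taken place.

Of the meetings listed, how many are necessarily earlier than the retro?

Directly stated before the retro: the demo and the post-mortem.
The design review reaches the retro via the design review → the demo → the retro.
That's the demo, the design review, and the post-mortem — 3 in all.

3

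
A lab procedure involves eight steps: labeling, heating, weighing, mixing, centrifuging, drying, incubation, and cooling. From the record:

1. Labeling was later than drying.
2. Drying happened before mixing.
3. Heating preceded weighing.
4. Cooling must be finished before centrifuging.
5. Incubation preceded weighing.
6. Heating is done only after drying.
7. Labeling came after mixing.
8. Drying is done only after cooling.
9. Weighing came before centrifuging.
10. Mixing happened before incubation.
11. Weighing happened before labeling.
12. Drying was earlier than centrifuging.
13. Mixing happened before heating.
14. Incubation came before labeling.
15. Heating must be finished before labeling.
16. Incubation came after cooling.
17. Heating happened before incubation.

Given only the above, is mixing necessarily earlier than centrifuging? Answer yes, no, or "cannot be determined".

yes

Chain the constraints: mixing → heating → weighing → centrifuging. Each link is directly stated, so mixing comes before centrifuging.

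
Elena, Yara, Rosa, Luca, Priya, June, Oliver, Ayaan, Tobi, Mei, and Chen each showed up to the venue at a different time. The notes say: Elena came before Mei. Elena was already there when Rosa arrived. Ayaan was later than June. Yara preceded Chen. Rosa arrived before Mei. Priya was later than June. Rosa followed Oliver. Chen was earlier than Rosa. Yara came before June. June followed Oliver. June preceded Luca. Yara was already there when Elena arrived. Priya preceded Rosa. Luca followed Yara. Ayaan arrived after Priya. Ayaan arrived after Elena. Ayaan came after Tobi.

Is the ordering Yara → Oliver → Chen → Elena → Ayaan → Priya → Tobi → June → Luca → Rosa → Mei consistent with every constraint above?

The constraints require Priya before Ayaan, but in the proposed sequence Ayaan appears ahead of Priya. That one violation is enough.

no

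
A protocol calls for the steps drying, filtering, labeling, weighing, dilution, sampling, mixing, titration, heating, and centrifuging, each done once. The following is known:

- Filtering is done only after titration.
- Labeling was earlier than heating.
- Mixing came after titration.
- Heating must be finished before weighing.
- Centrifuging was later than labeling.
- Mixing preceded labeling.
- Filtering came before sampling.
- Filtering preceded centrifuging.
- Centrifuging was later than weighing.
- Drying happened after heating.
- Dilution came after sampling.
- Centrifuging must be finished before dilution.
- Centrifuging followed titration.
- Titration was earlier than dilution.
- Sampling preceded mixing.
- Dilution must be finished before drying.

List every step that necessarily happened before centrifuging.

Directly stated before centrifuging: filtering, labeling, titration, and weighing.
Heating reaches centrifuging via heating → weighing → centrifuging.
Mixing reaches centrifuging via mixing → labeling → centrifuging.
Sampling reaches centrifuging via sampling → mixing → labeling → centrifuging.
No chain forces drying (or any of the others) ahead of centrifuging.

filtering, heating, labeling, mixing, sampling, titration, weighing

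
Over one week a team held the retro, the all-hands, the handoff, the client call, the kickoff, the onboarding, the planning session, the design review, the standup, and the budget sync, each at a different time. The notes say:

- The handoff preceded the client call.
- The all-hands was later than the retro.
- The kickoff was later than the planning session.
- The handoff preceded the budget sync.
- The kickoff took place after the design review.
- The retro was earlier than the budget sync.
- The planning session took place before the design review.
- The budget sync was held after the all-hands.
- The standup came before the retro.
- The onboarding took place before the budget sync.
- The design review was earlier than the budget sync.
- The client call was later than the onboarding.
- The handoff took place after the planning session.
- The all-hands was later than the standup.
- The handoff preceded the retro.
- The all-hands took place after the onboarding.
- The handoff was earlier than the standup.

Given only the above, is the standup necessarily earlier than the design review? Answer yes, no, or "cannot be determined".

No chain of stated constraints runs from the standup to the design review, and none runs from the design review to the standup either.
So the relative order of the standup and the design review is not fixed by the given facts.

cannot be determined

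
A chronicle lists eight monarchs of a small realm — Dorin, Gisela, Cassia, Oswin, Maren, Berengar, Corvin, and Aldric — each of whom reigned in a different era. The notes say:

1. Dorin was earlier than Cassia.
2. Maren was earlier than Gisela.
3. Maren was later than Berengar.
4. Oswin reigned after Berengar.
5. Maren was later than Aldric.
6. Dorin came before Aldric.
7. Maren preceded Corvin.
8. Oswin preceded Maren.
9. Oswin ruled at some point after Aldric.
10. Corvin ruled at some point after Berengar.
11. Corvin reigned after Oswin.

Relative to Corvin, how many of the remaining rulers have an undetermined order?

2

Forced before Corvin: Aldric, Berengar, Dorin, Maren, and Oswin.
That leaves Cassia and Gisela with no forced order relative to Corvin — 2.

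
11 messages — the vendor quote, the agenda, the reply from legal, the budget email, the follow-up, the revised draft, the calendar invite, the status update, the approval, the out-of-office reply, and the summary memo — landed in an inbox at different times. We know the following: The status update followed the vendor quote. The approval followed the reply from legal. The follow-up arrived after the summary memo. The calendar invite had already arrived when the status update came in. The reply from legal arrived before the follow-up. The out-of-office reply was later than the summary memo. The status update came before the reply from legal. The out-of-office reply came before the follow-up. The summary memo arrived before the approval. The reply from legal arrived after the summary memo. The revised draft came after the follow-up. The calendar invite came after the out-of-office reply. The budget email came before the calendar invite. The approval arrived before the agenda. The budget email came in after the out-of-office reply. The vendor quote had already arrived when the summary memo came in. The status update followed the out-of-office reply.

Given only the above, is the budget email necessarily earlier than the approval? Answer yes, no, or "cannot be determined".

yes

Chain the constraints: the budget email → the calendar invite → the status update → the reply from legal → the approval. Each link is directly stated, so the budget email comes before the approval.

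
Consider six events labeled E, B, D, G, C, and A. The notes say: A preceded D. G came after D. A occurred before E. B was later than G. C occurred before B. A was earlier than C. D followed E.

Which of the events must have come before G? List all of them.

Directly stated before G: D.
A reaches G via A → D → G.
E reaches G via E → D → G.
No chain forces B (or any of the others) ahead of G.

A, D, E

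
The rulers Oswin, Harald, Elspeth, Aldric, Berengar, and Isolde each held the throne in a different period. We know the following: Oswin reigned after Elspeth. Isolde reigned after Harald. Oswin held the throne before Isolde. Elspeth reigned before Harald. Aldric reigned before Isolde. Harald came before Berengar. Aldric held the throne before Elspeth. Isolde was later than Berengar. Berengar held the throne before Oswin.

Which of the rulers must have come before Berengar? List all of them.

Aldric, Elspeth, Harald

Directly stated before Berengar: Harald.
Aldric reaches Berengar via Aldric → Elspeth → Harald → Berengar.
Elspeth reaches Berengar via Elspeth → Harald → Berengar.
No chain forces Oswin (or any of the others) ahead of Berengar.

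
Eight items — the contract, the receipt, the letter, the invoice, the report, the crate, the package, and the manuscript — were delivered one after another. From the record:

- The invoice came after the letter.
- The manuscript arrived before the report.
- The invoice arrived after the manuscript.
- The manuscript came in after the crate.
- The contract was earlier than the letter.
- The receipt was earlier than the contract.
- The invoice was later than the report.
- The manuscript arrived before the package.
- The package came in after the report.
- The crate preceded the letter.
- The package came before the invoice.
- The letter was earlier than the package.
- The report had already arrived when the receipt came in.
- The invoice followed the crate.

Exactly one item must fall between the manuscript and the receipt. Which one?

the report

Tracing the constraints gives the manuscript → the report → the receipt, so the report sits after the manuscript and before the receipt.
No other item is forced both after the manuscript and before the receipt.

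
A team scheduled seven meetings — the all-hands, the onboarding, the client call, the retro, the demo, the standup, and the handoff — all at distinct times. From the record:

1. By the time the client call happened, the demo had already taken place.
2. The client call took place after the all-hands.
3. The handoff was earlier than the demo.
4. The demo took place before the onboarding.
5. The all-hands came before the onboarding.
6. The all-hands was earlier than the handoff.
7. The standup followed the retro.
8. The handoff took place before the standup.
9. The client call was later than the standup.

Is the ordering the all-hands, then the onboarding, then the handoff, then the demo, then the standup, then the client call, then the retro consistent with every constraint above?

The constraints require the demo before the onboarding, but in the proposed sequence the onboarding appears ahead of the demo. That one violation is enough.

no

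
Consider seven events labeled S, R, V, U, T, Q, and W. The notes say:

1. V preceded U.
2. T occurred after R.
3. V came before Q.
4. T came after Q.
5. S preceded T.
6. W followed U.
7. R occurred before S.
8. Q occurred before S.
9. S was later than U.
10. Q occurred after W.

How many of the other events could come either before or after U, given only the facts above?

Forced before U: V; forced after U: Q, S, T, and W.
That leaves R with no forced order relative to U — 1.

1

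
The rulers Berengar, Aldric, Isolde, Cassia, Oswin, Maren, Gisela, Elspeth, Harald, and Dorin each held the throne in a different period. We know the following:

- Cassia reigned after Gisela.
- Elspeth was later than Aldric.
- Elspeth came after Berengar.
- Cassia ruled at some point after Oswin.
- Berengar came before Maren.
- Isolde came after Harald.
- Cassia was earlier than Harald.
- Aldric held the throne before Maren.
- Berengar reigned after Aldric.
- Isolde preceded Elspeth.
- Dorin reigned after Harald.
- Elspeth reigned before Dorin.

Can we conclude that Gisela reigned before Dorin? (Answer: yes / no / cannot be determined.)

Chain the constraints: Gisela → Cassia → Harald → Dorin. Each link is directly stated, so Gisela comes before Dorin.

yes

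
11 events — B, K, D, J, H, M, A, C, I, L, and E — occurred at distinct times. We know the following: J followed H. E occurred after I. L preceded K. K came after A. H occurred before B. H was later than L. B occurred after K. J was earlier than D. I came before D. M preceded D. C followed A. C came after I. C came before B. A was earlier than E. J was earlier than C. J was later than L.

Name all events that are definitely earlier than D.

Directly stated before D: I, J, and M.
H reaches D via H → J → D.
L reaches D via L → J → D.

H, I, J, L, M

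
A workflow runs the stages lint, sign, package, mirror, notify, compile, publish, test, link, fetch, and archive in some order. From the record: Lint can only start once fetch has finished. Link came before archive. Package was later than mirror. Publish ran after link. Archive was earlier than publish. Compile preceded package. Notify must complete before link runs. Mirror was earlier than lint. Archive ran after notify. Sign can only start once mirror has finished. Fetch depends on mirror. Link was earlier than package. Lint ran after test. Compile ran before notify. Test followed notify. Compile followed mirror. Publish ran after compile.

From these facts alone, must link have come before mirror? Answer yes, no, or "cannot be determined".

Tracing the constraints gives mirror → compile → notify → link, so mirror must come before link.
That means link cannot be before mirror.

no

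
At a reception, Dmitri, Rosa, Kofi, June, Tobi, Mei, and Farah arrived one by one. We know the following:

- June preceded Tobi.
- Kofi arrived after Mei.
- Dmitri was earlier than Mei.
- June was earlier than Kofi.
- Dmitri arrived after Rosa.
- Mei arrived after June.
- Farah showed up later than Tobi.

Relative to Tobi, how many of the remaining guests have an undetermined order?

Forced before Tobi: June; forced after Tobi: Farah.
That leaves Dmitri, Kofi, Mei, and Rosa with no forced order relative to Tobi — 4.

4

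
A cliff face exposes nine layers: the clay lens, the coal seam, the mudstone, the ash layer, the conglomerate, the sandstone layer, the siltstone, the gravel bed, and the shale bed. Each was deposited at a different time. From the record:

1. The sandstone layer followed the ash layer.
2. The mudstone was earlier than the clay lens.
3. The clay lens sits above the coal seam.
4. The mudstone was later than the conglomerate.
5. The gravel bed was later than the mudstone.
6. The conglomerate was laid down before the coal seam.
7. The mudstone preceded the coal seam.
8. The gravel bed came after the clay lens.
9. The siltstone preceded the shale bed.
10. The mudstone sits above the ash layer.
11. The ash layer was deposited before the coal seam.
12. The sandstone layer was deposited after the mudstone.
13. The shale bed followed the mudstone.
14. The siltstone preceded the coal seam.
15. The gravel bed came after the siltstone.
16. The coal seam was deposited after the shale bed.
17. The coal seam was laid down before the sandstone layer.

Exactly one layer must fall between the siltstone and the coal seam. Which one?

Tracing the constraints gives the siltstone → the shale bed → the coal seam, so the shale bed sits after the siltstone and before the coal seam.
No other layer is forced both after the siltstone and before the coal seam.

the shale bed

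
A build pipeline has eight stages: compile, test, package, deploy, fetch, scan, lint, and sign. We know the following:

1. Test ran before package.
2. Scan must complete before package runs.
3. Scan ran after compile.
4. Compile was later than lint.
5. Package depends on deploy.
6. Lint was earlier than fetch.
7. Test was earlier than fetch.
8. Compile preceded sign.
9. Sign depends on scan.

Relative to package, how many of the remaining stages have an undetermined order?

Forced before package: compile, deploy, lint, scan, and test.
That leaves fetch and sign with no forced order relative to package — 2.

2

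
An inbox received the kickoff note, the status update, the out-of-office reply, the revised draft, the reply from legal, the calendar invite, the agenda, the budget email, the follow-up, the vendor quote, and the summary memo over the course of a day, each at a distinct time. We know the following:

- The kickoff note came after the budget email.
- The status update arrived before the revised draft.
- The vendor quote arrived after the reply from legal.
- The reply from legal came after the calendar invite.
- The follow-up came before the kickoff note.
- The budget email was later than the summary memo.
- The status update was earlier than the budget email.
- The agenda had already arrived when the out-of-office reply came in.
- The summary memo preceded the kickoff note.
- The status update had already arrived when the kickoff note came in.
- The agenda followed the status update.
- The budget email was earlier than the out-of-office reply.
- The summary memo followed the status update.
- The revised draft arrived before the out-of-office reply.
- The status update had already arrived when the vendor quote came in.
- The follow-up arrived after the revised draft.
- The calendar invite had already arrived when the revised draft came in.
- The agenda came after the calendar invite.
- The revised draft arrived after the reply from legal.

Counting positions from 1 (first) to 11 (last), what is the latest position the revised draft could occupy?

The revised draft must come before the follow-up, the kickoff note, and the out-of-office reply — 3 messages forced after it.
Everything else can be placed before the revised draft in some valid order, so the revised draft can sit as late as position 11 − 3 = 8.

8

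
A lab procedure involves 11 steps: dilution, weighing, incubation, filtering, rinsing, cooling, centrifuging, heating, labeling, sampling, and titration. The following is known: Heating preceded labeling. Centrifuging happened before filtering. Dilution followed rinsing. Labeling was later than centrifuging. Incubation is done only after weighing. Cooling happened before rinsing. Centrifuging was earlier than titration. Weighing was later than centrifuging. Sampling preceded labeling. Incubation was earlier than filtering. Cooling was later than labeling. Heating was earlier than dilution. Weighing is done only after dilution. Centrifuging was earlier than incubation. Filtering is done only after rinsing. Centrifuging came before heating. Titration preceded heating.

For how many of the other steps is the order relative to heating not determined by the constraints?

1

Forced before heating: centrifuging and titration; forced after heating: cooling, dilution, filtering, incubation, labeling, rinsing, and weighing.
That leaves sampling with no forced order relative to heating — 1.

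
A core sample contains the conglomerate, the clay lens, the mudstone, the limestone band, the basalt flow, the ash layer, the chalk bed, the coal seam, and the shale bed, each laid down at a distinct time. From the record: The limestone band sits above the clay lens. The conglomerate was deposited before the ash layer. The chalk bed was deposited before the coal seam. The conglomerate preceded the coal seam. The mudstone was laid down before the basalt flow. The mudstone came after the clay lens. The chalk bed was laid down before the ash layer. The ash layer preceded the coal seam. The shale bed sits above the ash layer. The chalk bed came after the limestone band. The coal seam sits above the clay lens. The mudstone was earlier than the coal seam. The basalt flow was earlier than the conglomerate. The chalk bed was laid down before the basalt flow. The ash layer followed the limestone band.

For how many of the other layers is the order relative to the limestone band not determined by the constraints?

Forced before the limestone band: the clay lens; forced after the limestone band: the ash layer, the basalt flow, the chalk bed, the coal seam, the conglomerate, and the shale bed.
That leaves the mudstone with no forced order relative to the limestone band — 1.

1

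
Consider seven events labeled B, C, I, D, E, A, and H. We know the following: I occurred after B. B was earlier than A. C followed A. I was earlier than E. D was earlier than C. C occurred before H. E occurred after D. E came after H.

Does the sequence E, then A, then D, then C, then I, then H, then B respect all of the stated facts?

The constraints require B before A, but in the proposed sequence A appears ahead of B. That one violation is enough.

no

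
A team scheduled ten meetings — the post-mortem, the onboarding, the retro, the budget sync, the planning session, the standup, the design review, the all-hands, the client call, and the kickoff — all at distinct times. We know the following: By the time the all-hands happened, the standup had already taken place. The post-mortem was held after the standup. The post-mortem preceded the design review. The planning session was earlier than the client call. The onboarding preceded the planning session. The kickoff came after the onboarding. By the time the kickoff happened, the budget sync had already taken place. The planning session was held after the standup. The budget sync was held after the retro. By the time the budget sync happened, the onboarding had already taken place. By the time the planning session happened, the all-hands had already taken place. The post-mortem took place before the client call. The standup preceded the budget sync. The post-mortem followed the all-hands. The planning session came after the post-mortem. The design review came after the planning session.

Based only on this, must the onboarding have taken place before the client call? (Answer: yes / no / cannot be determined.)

yes

Chain the constraints: the onboarding → the planning session → the client call. Each link is directly stated, so the onboarding comes before the client call.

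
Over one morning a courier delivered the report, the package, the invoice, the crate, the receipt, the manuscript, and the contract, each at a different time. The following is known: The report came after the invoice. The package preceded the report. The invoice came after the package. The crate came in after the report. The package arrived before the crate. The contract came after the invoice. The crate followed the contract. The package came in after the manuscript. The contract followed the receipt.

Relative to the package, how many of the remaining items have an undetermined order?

Forced before the package: the manuscript; forced after the package: the contract, the crate, the invoice, and the report.
That leaves the receipt with no forced order relative to the package — 1.

1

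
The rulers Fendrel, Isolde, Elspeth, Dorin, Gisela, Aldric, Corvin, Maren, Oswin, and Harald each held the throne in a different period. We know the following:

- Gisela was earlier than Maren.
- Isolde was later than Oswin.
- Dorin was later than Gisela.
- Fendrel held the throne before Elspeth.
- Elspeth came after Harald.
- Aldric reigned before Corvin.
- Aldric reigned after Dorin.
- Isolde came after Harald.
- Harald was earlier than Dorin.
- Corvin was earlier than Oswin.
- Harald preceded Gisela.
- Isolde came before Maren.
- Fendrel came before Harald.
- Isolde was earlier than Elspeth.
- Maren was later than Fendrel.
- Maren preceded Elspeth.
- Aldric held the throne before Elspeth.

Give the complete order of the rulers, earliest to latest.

Fendrel, Harald, Gisela, Dorin, Aldric, Corvin, Oswin, Isolde, Maren, Elspeth

The constraints fix every adjacent pair, so only one ordering works:
Fendrel → Harald → Gisela → Dorin → Aldric → Corvin → Oswin → Isolde → Maren → Elspeth.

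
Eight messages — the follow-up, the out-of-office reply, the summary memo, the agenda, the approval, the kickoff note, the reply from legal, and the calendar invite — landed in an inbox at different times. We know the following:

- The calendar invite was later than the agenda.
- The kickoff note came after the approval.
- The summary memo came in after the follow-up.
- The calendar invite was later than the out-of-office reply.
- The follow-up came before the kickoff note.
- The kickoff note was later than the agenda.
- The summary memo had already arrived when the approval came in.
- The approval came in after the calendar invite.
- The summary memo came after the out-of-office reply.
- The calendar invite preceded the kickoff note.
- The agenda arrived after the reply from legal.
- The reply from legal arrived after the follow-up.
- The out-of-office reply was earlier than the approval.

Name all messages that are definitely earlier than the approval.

the agenda, the calendar invite, the follow-up, the out-of-office reply, the reply from legal, the summary memo

Directly stated before the approval: the calendar invite, the out-of-office reply, and the summary memo.
The agenda reaches the approval via the agenda → the calendar invite → the approval.
The follow-up reaches the approval via the follow-up → the summary memo → the approval.
The reply from legal reaches the approval via the reply from legal → the agenda → the calendar invite → the approval.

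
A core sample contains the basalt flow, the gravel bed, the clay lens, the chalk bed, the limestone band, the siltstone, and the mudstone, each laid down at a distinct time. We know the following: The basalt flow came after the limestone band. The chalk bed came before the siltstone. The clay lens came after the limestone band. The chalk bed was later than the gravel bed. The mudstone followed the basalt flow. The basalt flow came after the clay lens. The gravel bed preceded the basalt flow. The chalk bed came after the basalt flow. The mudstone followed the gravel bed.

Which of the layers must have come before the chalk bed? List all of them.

the basalt flow, the clay lens, the gravel bed, the limestone band

Directly stated before the chalk bed: the basalt flow and the gravel bed.
The clay lens reaches the chalk bed via the clay lens → the basalt flow → the chalk bed.
The limestone band reaches the chalk bed via the limestone band → the basalt flow → the chalk bed.
No chain forces the mudstone (or any of the others) ahead of the chalk bed.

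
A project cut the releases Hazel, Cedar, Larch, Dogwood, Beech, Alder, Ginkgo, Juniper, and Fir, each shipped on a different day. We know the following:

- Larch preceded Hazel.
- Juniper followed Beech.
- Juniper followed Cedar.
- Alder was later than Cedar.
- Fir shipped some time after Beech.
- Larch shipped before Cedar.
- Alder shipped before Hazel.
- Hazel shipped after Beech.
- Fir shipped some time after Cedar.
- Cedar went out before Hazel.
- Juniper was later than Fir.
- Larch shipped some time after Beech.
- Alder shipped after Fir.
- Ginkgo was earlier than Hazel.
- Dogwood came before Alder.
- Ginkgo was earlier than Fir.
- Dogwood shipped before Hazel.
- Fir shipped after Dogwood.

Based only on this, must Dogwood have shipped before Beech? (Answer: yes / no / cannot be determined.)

No chain of stated constraints runs from Dogwood to Beech, and none runs from Beech to Dogwood either.
So the relative order of Dogwood and Beech is not fixed by the given facts.

cannot be determined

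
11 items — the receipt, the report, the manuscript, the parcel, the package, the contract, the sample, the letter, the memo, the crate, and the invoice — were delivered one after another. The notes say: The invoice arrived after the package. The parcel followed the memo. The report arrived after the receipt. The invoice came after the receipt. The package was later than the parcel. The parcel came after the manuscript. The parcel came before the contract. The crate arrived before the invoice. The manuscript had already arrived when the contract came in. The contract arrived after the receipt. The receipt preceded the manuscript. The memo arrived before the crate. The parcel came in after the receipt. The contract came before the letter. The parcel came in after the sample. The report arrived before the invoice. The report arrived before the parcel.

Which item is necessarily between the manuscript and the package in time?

Tracing the constraints gives the manuscript → the parcel → the package, so the parcel sits after the manuscript and before the package.
No other item is forced both after the manuscript and before the package.

the parcel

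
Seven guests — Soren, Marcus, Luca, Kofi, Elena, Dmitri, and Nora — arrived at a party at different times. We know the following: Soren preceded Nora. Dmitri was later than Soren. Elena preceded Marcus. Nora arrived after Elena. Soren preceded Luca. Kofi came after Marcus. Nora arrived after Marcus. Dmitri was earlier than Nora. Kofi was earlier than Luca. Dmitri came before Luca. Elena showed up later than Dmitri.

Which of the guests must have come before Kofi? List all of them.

Directly stated before Kofi: Marcus.
Dmitri reaches Kofi via Dmitri → Elena → Marcus → Kofi.
Elena reaches Kofi via Elena → Marcus → Kofi.
Soren reaches Kofi via Soren → Dmitri → Elena → Marcus → Kofi.
No chain forces Nora (or any of the others) ahead of Kofi.

Dmitri, Elena, Marcus, Soren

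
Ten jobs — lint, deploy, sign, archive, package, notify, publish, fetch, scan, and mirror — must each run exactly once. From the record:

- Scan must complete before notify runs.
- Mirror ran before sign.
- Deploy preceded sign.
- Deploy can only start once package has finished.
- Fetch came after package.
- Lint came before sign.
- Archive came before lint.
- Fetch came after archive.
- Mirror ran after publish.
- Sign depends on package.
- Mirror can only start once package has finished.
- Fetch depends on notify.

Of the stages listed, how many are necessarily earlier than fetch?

4

Directly stated before fetch: archive, notify, and package.
Scan reaches fetch via scan → notify → fetch.
That's archive, notify, package, and scan — 4 in all.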